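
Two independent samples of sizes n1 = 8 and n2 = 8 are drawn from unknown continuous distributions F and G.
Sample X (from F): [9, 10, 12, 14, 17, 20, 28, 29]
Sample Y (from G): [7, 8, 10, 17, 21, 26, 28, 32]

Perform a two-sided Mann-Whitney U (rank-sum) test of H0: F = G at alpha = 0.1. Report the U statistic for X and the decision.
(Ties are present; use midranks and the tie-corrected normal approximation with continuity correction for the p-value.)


Step 1: Combine and sort all 16 observations; assign midranks.
sorted (value, group): (7,Y), (8,Y), (9,X), (10,X), (10,Y), (12,X), (14,X), (17,X), (17,Y), (20,X), (21,Y), (26,Y), (28,X), (28,Y), (29,X), (32,Y)
ranks: 7->1, 8->2, 9->3, 10->4.5, 10->4.5, 12->6, 14->7, 17->8.5, 17->8.5, 20->10, 21->11, 26->12, 28->13.5, 28->13.5, 29->15, 32->16
Step 2: Rank sum for X: R1 = 3 + 4.5 + 6 + 7 + 8.5 + 10 + 13.5 + 15 = 67.5.
Step 3: U_X = R1 - n1(n1+1)/2 = 67.5 - 8*9/2 = 67.5 - 36 = 31.5.
       U_Y = n1*n2 - U_X = 64 - 31.5 = 32.5.
Step 4: Ties are present, so use the tie-corrected normal approximation (with continuity correction) for the p-value.
Step 5: p-value = 1.000000; compare to alpha = 0.1. fail to reject H0.

U_X = 31.5, p = 1.000000, fail to reject H0 at alpha = 0.1.


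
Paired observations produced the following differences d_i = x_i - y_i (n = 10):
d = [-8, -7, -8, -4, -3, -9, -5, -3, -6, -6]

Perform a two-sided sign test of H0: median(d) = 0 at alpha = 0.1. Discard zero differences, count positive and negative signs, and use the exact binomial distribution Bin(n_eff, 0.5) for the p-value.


Step 1: Discard zero differences. Original n = 10; n_eff = number of nonzero differences = 10.
Nonzero differences (with sign): -8, -7, -8, -4, -3, -9, -5, -3, -6, -6
Step 2: Count signs: positive = 0, negative = 10.
Step 3: Under H0: P(positive) = 0.5, so the number of positives S ~ Bin(10, 0.5).
Step 4: Two-sided exact p-value = sum of Bin(10,0.5) probabilities at or below the observed probability = 0.001953.
Step 5: alpha = 0.1. reject H0.

n_eff = 10, pos = 0, neg = 10, p = 0.001953, reject H0.


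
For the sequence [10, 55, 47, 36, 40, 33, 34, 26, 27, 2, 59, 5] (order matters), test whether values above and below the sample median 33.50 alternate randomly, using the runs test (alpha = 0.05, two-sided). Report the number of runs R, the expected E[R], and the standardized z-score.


Step 1: Compute median = 33.50; label A = above, B = below.
Labels in order: BAAAABABBBAB  (n_A = 6, n_B = 6)
Step 2: Count runs R = 7.
Step 3: Under H0 (random ordering), E[R] = 2*n_A*n_B/(n_A+n_B) + 1 = 2*6*6/12 + 1 = 7.0000.
        Var[R] = 2*n_A*n_B*(2*n_A*n_B - n_A - n_B) / ((n_A+n_B)^2 * (n_A+n_B-1)) = 4320/1584 = 2.7273.
        SD[R] = 1.6514.
Step 4: R = E[R], so z = 0 with no continuity correction.
Step 5: Two-sided p-value via normal approximation = 2*(1 - Phi(|z|)) = 1.000000.
Step 6: alpha = 0.05. fail to reject H0.

R = 7, z = 0.0000, p = 1.000000, fail to reject H0.


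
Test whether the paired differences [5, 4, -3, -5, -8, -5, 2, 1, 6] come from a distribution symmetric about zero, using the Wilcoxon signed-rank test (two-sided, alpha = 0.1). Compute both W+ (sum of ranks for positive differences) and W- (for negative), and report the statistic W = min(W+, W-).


Step 1: Drop any zero differences (none here) and take |d_i|.
|d| = [5, 4, 3, 5, 8, 5, 2, 1, 6]
Step 2: Midrank |d_i| (ties get averaged ranks).
ranks: |5|->6, |4|->4, |3|->3, |5|->6, |8|->9, |5|->6, |2|->2, |1|->1, |6|->8
Step 3: Attach original signs; sum ranks with positive sign and with negative sign.
W+ = 6 + 4 + 2 + 1 + 8 = 21
W- = 3 + 6 + 9 + 6 = 24
(Check: W+ + W- = 45 should equal n(n+1)/2 = 45.)
Step 4: Test statistic W = min(W+, W-) = 21.
Step 5: Ties in |d|, so use the tie-corrected normal approximation.
        E[W] = n(n+1)/4 = 9*10/4 = 22.5.
        Tie groups: |d|=5 (t=3); sum(t^3 - t) = 24.
        Var[W] = n(n+1)(2n+1)/24 - sum(t^3-t)/48 = 1710/24 - 24/48 = 70.75.
        z = (W - E[W]) / sqrt(Var[W]) = (21 - 22.5) / 8.4113 = -0.1783.
        Two-sided p = 2*Phi(z) = 0.858463.
Step 6: alpha = 0.1. fail to reject H0.

W+ = 21, W- = 24, W = min = 21, p = 0.858463, fail to reject H0.


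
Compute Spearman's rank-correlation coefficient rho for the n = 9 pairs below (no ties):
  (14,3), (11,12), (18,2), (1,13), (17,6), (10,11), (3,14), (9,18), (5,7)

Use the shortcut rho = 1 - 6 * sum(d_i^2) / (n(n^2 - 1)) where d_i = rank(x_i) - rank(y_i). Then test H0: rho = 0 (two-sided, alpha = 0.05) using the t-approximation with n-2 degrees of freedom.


Step 1: Rank x and y separately (midranks; no ties here).
rank(x): 14->7, 11->6, 18->9, 1->1, 17->8, 10->5, 3->2, 9->4, 5->3
rank(y): 3->2, 12->6, 2->1, 13->7, 6->3, 11->5, 14->8, 18->9, 7->4
Step 2: d_i = R_x(i) - R_y(i); compute d_i^2.
  (7-2)^2=25, (6-6)^2=0, (9-1)^2=64, (1-7)^2=36, (8-3)^2=25, (5-5)^2=0, (2-8)^2=36, (4-9)^2=25, (3-4)^2=1
sum(d^2) = 212.
Step 3: rho = 1 - 6*212 / (9*(9^2 - 1)) = 1 - 1272/720 = -0.766667.
Step 4: Under H0, t = rho * sqrt((n-2)/(1-rho^2)) = -3.1593 ~ t(7).
Step 5: Two-sided p-value from the t-distribution with 7 df = 0.015944.
Step 6: alpha = 0.05. reject H0.

rho = -0.7667, p = 0.015944, reject H0 at alpha = 0.05.


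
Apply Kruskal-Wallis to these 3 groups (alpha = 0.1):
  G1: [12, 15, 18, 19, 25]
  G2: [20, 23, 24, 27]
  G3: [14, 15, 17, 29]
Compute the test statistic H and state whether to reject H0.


Step 1: Combine all N = 13 observations and assign midranks.
sorted (value, group, rank): (12,G1,1), (14,G3,2), (15,G1,3.5), (15,G3,3.5), (17,G3,5), (18,G1,6), (19,G1,7), (20,G2,8), (23,G2,9), (24,G2,10), (25,G1,11), (27,G2,12), (29,G3,13)
Step 2: Sum ranks within each group.
R_1 = 28.5 (n_1 = 5)
R_2 = 39 (n_2 = 4)
R_3 = 23.5 (n_3 = 4)
Step 3: H = 12/(N(N+1)) * sum(R_i^2/n_i) - 3(N+1)
     = 12/(13*14) * (28.5^2/5 + 39^2/4 + 23.5^2/4) - 3*14
     = 0.065934 * 680.763 - 42
     = 2.885440.
Step 4: Ties present; correction factor C = 1 - 6/(13^3 - 13) = 0.997253. Corrected H = 2.885440 / 0.997253 = 2.893388.
Step 5: Under H0, H ~ chi^2(2); p-value = 0.235347.
Step 6: alpha = 0.1. fail to reject H0.

H = 2.8934, df = 2, p = 0.235347, fail to reject H0.


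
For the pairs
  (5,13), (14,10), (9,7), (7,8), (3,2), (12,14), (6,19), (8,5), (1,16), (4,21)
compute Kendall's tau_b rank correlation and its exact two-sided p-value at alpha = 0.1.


Step 1: Enumerate the 45 unordered pairs (i,j) with i<j and classify each by sign(x_j-x_i) * sign(y_j-y_i).
  (1,2):dx=+9,dy=-3->D; (1,3):dx=+4,dy=-6->D; (1,4):dx=+2,dy=-5->D; (1,5):dx=-2,dy=-11->C
  (1,6):dx=+7,dy=+1->C; (1,7):dx=+1,dy=+6->C; (1,8):dx=+3,dy=-8->D; (1,9):dx=-4,dy=+3->D
  (1,10):dx=-1,dy=+8->D; (2,3):dx=-5,dy=-3->C; (2,4):dx=-7,dy=-2->C; (2,5):dx=-11,dy=-8->C
  (2,6):dx=-2,dy=+4->D; (2,7):dx=-8,dy=+9->D; (2,8):dx=-6,dy=-5->C; (2,9):dx=-13,dy=+6->D
  (2,10):dx=-10,dy=+11->D; (3,4):dx=-2,dy=+1->D; (3,5):dx=-6,dy=-5->C; (3,6):dx=+3,dy=+7->C
  (3,7):dx=-3,dy=+12->D; (3,8):dx=-1,dy=-2->C; (3,9):dx=-8,dy=+9->D; (3,10):dx=-5,dy=+14->D
  (4,5):dx=-4,dy=-6->C; (4,6):dx=+5,dy=+6->C; (4,7):dx=-1,dy=+11->D; (4,8):dx=+1,dy=-3->D
  (4,9):dx=-6,dy=+8->D; (4,10):dx=-3,dy=+13->D; (5,6):dx=+9,dy=+12->C; (5,7):dx=+3,dy=+17->C
  (5,8):dx=+5,dy=+3->C; (5,9):dx=-2,dy=+14->D; (5,10):dx=+1,dy=+19->C; (6,7):dx=-6,dy=+5->D
  (6,8):dx=-4,dy=-9->C; (6,9):dx=-11,dy=+2->D; (6,10):dx=-8,dy=+7->D; (7,8):dx=+2,dy=-14->D
  (7,9):dx=-5,dy=-3->C; (7,10):dx=-2,dy=+2->D; (8,9):dx=-7,dy=+11->D; (8,10):dx=-4,dy=+16->D
  (9,10):dx=+3,dy=+5->C
Step 2: C = 19, D = 26, total pairs = 45.
Step 3: tau = (C - D)/(n(n-1)/2) = (19 - 26)/45 = -0.155556.
Step 4: Exact two-sided p-value (enumerate n! = 3628800 permutations of y under H0): p = 0.600654.
Step 5: alpha = 0.1. fail to reject H0.

tau_b = -0.1556 (C=19, D=26), p = 0.600654, fail to reject H0.


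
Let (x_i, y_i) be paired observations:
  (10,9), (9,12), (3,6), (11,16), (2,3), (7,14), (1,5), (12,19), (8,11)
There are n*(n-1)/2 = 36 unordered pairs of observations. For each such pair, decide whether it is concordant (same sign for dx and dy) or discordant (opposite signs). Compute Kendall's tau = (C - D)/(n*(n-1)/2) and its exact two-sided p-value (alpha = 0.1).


Step 1: Enumerate the 36 unordered pairs (i,j) with i<j and classify each by sign(x_j-x_i) * sign(y_j-y_i).
  (1,2):dx=-1,dy=+3->D; (1,3):dx=-7,dy=-3->C; (1,4):dx=+1,dy=+7->C; (1,5):dx=-8,dy=-6->C
  (1,6):dx=-3,dy=+5->D; (1,7):dx=-9,dy=-4->C; (1,8):dx=+2,dy=+10->C; (1,9):dx=-2,dy=+2->D
  (2,3):dx=-6,dy=-6->C; (2,4):dx=+2,dy=+4->C; (2,5):dx=-7,dy=-9->C; (2,6):dx=-2,dy=+2->D
  (2,7):dx=-8,dy=-7->C; (2,8):dx=+3,dy=+7->C; (2,9):dx=-1,dy=-1->C; (3,4):dx=+8,dy=+10->C
  (3,5):dx=-1,dy=-3->C; (3,6):dx=+4,dy=+8->C; (3,7):dx=-2,dy=-1->C; (3,8):dx=+9,dy=+13->C
  (3,9):dx=+5,dy=+5->C; (4,5):dx=-9,dy=-13->C; (4,6):dx=-4,dy=-2->C; (4,7):dx=-10,dy=-11->C
  (4,8):dx=+1,dy=+3->C; (4,9):dx=-3,dy=-5->C; (5,6):dx=+5,dy=+11->C; (5,7):dx=-1,dy=+2->D
  (5,8):dx=+10,dy=+16->C; (5,9):dx=+6,dy=+8->C; (6,7):dx=-6,dy=-9->C; (6,8):dx=+5,dy=+5->C
  (6,9):dx=+1,dy=-3->D; (7,8):dx=+11,dy=+14->C; (7,9):dx=+7,dy=+6->C; (8,9):dx=-4,dy=-8->C
Step 2: C = 30, D = 6, total pairs = 36.
Step 3: tau = (C - D)/(n(n-1)/2) = (30 - 6)/36 = 0.666667.
Step 4: Exact two-sided p-value (enumerate n! = 362880 permutations of y under H0): p = 0.012665.
Step 5: alpha = 0.1. reject H0.

tau_b = 0.6667 (C=30, D=6), p = 0.012665, reject H0.


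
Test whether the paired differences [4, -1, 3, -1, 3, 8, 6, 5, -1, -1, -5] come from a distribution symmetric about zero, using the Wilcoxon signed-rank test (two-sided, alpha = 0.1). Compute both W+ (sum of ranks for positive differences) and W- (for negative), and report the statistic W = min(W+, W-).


Step 1: Drop any zero differences (none here) and take |d_i|.
|d| = [4, 1, 3, 1, 3, 8, 6, 5, 1, 1, 5]
Step 2: Midrank |d_i| (ties get averaged ranks).
ranks: |4|->7, |1|->2.5, |3|->5.5, |1|->2.5, |3|->5.5, |8|->11, |6|->10, |5|->8.5, |1|->2.5, |1|->2.5, |5|->8.5
Step 3: Attach original signs; sum ranks with positive sign and with negative sign.
W+ = 7 + 5.5 + 5.5 + 11 + 10 + 8.5 = 47.5
W- = 2.5 + 2.5 + 2.5 + 2.5 + 8.5 = 18.5
(Check: W+ + W- = 66 should equal n(n+1)/2 = 66.)
Step 4: Test statistic W = min(W+, W-) = 18.5.
Step 5: Ties in |d|, so use the tie-corrected normal approximation.
        E[W] = n(n+1)/4 = 11*12/4 = 33.
        Tie groups: |d|=1 (t=4), |d|=3 (t=2), |d|=5 (t=2); sum(t^3 - t) = 72.
        Var[W] = n(n+1)(2n+1)/24 - sum(t^3-t)/48 = 3036/24 - 72/48 = 125.
        z = (W - E[W]) / sqrt(Var[W]) = (18.5 - 33) / 11.1803 = -1.2969.
        Two-sided p = 2*Phi(z) = 0.194659.
Step 6: alpha = 0.1. fail to reject H0.

W+ = 47.5, W- = 18.5, W = min = 18.5, p = 0.194659, fail to reject H0.


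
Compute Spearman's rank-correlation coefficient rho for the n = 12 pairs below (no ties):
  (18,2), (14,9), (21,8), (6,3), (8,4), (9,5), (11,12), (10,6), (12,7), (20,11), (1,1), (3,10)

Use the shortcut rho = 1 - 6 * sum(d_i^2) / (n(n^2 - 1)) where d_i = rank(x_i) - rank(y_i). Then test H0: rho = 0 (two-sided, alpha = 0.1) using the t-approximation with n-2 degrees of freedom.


Step 1: Rank x and y separately (midranks; no ties here).
rank(x): 18->10, 14->9, 21->12, 6->3, 8->4, 9->5, 11->7, 10->6, 12->8, 20->11, 1->1, 3->2
rank(y): 2->2, 9->9, 8->8, 3->3, 4->4, 5->5, 12->12, 6->6, 7->7, 11->11, 1->1, 10->10
Step 2: d_i = R_x(i) - R_y(i); compute d_i^2.
  (10-2)^2=64, (9-9)^2=0, (12-8)^2=16, (3-3)^2=0, (4-4)^2=0, (5-5)^2=0, (7-12)^2=25, (6-6)^2=0, (8-7)^2=1, (11-11)^2=0, (1-1)^2=0, (2-10)^2=64
sum(d^2) = 170.
Step 3: rho = 1 - 6*170 / (12*(12^2 - 1)) = 1 - 1020/1716 = 0.405594.
Step 4: Under H0, t = rho * sqrt((n-2)/(1-rho^2)) = 1.4032 ~ t(10).
Step 5: Two-sided p-value from the t-distribution with 10 df = 0.190836.
Step 6: alpha = 0.1. fail to reject H0.

rho = 0.4056, p = 0.190836, fail to reject H0 at alpha = 0.1.


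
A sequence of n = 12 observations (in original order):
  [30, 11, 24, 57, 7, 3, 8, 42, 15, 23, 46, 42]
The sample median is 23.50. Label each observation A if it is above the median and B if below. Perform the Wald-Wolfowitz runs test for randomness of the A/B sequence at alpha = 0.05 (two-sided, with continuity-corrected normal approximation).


Step 1: Compute median = 23.50; label A = above, B = below.
Labels in order: ABAABBBABBAA  (n_A = 6, n_B = 6)
Step 2: Count runs R = 7.
Step 3: Under H0 (random ordering), E[R] = 2*n_A*n_B/(n_A+n_B) + 1 = 2*6*6/12 + 1 = 7.0000.
        Var[R] = 2*n_A*n_B*(2*n_A*n_B - n_A - n_B) / ((n_A+n_B)^2 * (n_A+n_B-1)) = 4320/1584 = 2.7273.
        SD[R] = 1.6514.
Step 4: R = E[R], so z = 0 with no continuity correction.
Step 5: Two-sided p-value via normal approximation = 2*(1 - Phi(|z|)) = 1.000000.
Step 6: alpha = 0.05. fail to reject H0.

R = 7, z = 0.0000, p = 1.000000, fail to reject H0.


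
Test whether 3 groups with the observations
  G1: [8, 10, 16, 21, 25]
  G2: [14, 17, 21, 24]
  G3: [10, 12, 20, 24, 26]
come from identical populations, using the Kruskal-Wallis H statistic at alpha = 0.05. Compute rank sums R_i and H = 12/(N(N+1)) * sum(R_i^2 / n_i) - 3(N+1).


Step 1: Combine all N = 14 observations and assign midranks.
sorted (value, group, rank): (8,G1,1), (10,G1,2.5), (10,G3,2.5), (12,G3,4), (14,G2,5), (16,G1,6), (17,G2,7), (20,G3,8), (21,G1,9.5), (21,G2,9.5), (24,G2,11.5), (24,G3,11.5), (25,G1,13), (26,G3,14)
Step 2: Sum ranks within each group.
R_1 = 32 (n_1 = 5)
R_2 = 33 (n_2 = 4)
R_3 = 40 (n_3 = 5)
Step 3: H = 12/(N(N+1)) * sum(R_i^2/n_i) - 3(N+1)
     = 12/(14*15) * (32^2/5 + 33^2/4 + 40^2/5) - 3*15
     = 0.057143 * 797.05 - 45
     = 0.545714.
Step 4: Ties present; correction factor C = 1 - 18/(14^3 - 14) = 0.993407. Corrected H = 0.545714 / 0.993407 = 0.549336.
Step 5: Under H0, H ~ chi^2(2); p-value = 0.759824.
Step 6: alpha = 0.05. fail to reject H0.

H = 0.5493, df = 2, p = 0.759824, fail to reject H0.


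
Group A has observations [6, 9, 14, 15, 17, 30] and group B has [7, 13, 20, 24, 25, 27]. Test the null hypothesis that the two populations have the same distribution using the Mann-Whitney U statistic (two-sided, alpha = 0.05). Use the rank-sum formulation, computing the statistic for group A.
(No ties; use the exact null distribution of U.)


Step 1: Combine and sort all 12 observations; assign midranks.
sorted (value, group): (6,X), (7,Y), (9,X), (13,Y), (14,X), (15,X), (17,X), (20,Y), (24,Y), (25,Y), (27,Y), (30,X)
ranks: 6->1, 7->2, 9->3, 13->4, 14->5, 15->6, 17->7, 20->8, 24->9, 25->10, 27->11, 30->12
Step 2: Rank sum for X: R1 = 1 + 3 + 5 + 6 + 7 + 12 = 34.
Step 3: U_X = R1 - n1(n1+1)/2 = 34 - 6*7/2 = 34 - 21 = 13.
       U_Y = n1*n2 - U_X = 36 - 13 = 23.
Step 4: No ties, so the exact null distribution of U (based on enumerating the C(12,6) = 924 equally likely rank assignments) gives the two-sided p-value.
Step 5: p-value = 0.484848; compare to alpha = 0.05. fail to reject H0.

U_X = 13, p = 0.484848, fail to reject H0 at alpha = 0.05.


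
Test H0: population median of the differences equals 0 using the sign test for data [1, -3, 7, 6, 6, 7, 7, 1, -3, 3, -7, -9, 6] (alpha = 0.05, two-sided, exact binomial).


Step 1: Discard zero differences. Original n = 13; n_eff = number of nonzero differences = 13.
Nonzero differences (with sign): +1, -3, +7, +6, +6, +7, +7, +1, -3, +3, -7, -9, +6
Step 2: Count signs: positive = 9, negative = 4.
Step 3: Under H0: P(positive) = 0.5, so the number of positives S ~ Bin(13, 0.5).
Step 4: Two-sided exact p-value = sum of Bin(13,0.5) probabilities at or below the observed probability = 0.266846.
Step 5: alpha = 0.05. fail to reject H0.

n_eff = 13, pos = 9, neg = 4, p = 0.266846, fail to reject H0.


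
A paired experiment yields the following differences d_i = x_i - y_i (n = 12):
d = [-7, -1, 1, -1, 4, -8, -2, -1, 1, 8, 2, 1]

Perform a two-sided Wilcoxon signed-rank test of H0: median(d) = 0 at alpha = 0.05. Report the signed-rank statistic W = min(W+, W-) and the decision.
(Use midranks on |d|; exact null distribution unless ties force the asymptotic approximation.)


Step 1: Drop any zero differences (none here) and take |d_i|.
|d| = [7, 1, 1, 1, 4, 8, 2, 1, 1, 8, 2, 1]
Step 2: Midrank |d_i| (ties get averaged ranks).
ranks: |7|->10, |1|->3.5, |1|->3.5, |1|->3.5, |4|->9, |8|->11.5, |2|->7.5, |1|->3.5, |1|->3.5, |8|->11.5, |2|->7.5, |1|->3.5
Step 3: Attach original signs; sum ranks with positive sign and with negative sign.
W+ = 3.5 + 9 + 3.5 + 11.5 + 7.5 + 3.5 = 38.5
W- = 10 + 3.5 + 3.5 + 11.5 + 7.5 + 3.5 = 39.5
(Check: W+ + W- = 78 should equal n(n+1)/2 = 78.)
Step 4: Test statistic W = min(W+, W-) = 38.5.
Step 5: Ties in |d|, so use the tie-corrected normal approximation.
        E[W] = n(n+1)/4 = 12*13/4 = 39.
        Tie groups: |d|=1 (t=6), |d|=2 (t=2), |d|=8 (t=2); sum(t^3 - t) = 222.
        Var[W] = n(n+1)(2n+1)/24 - sum(t^3-t)/48 = 3900/24 - 222/48 = 157.875.
        z = (W - E[W]) / sqrt(Var[W]) = (38.5 - 39) / 12.5648 = -0.0398.
        Two-sided p = 2*Phi(z) = 0.968258.
Step 6: alpha = 0.05. fail to reject H0.

W+ = 38.5, W- = 39.5, W = min = 38.5, p = 0.968258, fail to reject H0.


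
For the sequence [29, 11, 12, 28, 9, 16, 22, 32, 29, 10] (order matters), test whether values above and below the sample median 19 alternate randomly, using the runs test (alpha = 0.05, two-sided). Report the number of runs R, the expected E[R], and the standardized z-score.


Step 1: Compute median = 19; label A = above, B = below.
Labels in order: ABBABBAAAB  (n_A = 5, n_B = 5)
Step 2: Count runs R = 6.
Step 3: Under H0 (random ordering), E[R] = 2*n_A*n_B/(n_A+n_B) + 1 = 2*5*5/10 + 1 = 6.0000.
        Var[R] = 2*n_A*n_B*(2*n_A*n_B - n_A - n_B) / ((n_A+n_B)^2 * (n_A+n_B-1)) = 2000/900 = 2.2222.
        SD[R] = 1.4907.
Step 4: R = E[R], so z = 0 with no continuity correction.
Step 5: Two-sided p-value via normal approximation = 2*(1 - Phi(|z|)) = 1.000000.
Step 6: alpha = 0.05. fail to reject H0.

R = 6, z = 0.0000, p = 1.000000, fail to reject H0.


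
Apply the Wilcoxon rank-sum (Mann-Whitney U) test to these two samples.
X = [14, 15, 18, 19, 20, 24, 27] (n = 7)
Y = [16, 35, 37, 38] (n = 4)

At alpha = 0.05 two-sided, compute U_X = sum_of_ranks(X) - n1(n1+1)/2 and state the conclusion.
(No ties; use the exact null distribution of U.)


Step 1: Combine and sort all 11 observations; assign midranks.
sorted (value, group): (14,X), (15,X), (16,Y), (18,X), (19,X), (20,X), (24,X), (27,X), (35,Y), (37,Y), (38,Y)
ranks: 14->1, 15->2, 16->3, 18->4, 19->5, 20->6, 24->7, 27->8, 35->9, 37->10, 38->11
Step 2: Rank sum for X: R1 = 1 + 2 + 4 + 5 + 6 + 7 + 8 = 33.
Step 3: U_X = R1 - n1(n1+1)/2 = 33 - 7*8/2 = 33 - 28 = 5.
       U_Y = n1*n2 - U_X = 28 - 5 = 23.
Step 4: No ties, so the exact null distribution of U (based on enumerating the C(11,7) = 330 equally likely rank assignments) gives the two-sided p-value.
Step 5: p-value = 0.109091; compare to alpha = 0.05. fail to reject H0.

U_X = 5, p = 0.109091, fail to reject H0 at alpha = 0.05.


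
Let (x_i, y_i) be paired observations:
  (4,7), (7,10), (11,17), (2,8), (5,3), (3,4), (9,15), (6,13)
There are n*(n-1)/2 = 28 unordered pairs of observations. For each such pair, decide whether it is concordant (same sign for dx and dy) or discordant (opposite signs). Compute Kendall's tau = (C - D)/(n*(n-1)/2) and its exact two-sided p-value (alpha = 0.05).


Step 1: Enumerate the 28 unordered pairs (i,j) with i<j and classify each by sign(x_j-x_i) * sign(y_j-y_i).
  (1,2):dx=+3,dy=+3->C; (1,3):dx=+7,dy=+10->C; (1,4):dx=-2,dy=+1->D; (1,5):dx=+1,dy=-4->D
  (1,6):dx=-1,dy=-3->C; (1,7):dx=+5,dy=+8->C; (1,8):dx=+2,dy=+6->C; (2,3):dx=+4,dy=+7->C
  (2,4):dx=-5,dy=-2->C; (2,5):dx=-2,dy=-7->C; (2,6):dx=-4,dy=-6->C; (2,7):dx=+2,dy=+5->C
  (2,8):dx=-1,dy=+3->D; (3,4):dx=-9,dy=-9->C; (3,5):dx=-6,dy=-14->C; (3,6):dx=-8,dy=-13->C
  (3,7):dx=-2,dy=-2->C; (3,8):dx=-5,dy=-4->C; (4,5):dx=+3,dy=-5->D; (4,6):dx=+1,dy=-4->D
  (4,7):dx=+7,dy=+7->C; (4,8):dx=+4,dy=+5->C; (5,6):dx=-2,dy=+1->D; (5,7):dx=+4,dy=+12->C
  (5,8):dx=+1,dy=+10->C; (6,7):dx=+6,dy=+11->C; (6,8):dx=+3,dy=+9->C; (7,8):dx=-3,dy=-2->C
Step 2: C = 22, D = 6, total pairs = 28.
Step 3: tau = (C - D)/(n(n-1)/2) = (22 - 6)/28 = 0.571429.
Step 4: Exact two-sided p-value (enumerate n! = 40320 permutations of y under H0): p = 0.061012.
Step 5: alpha = 0.05. fail to reject H0.

tau_b = 0.5714 (C=22, D=6), p = 0.061012, fail to reject H0.


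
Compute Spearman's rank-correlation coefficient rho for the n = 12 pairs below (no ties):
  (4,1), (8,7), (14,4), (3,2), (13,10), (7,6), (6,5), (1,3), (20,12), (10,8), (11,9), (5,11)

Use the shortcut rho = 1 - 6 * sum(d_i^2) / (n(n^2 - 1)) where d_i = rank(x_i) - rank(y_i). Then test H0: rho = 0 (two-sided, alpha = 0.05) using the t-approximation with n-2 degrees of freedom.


Step 1: Rank x and y separately (midranks; no ties here).
rank(x): 4->3, 8->7, 14->11, 3->2, 13->10, 7->6, 6->5, 1->1, 20->12, 10->8, 11->9, 5->4
rank(y): 1->1, 7->7, 4->4, 2->2, 10->10, 6->6, 5->5, 3->3, 12->12, 8->8, 9->9, 11->11
Step 2: d_i = R_x(i) - R_y(i); compute d_i^2.
  (3-1)^2=4, (7-7)^2=0, (11-4)^2=49, (2-2)^2=0, (10-10)^2=0, (6-6)^2=0, (5-5)^2=0, (1-3)^2=4, (12-12)^2=0, (8-8)^2=0, (9-9)^2=0, (4-11)^2=49
sum(d^2) = 106.
Step 3: rho = 1 - 6*106 / (12*(12^2 - 1)) = 1 - 636/1716 = 0.629371.
Step 4: Under H0, t = rho * sqrt((n-2)/(1-rho^2)) = 2.5611 ~ t(10).
Step 5: Two-sided p-value from the t-distribution with 10 df = 0.028320.
Step 6: alpha = 0.05. reject H0.

rho = 0.6294, p = 0.028320, reject H0 at alpha = 0.05.


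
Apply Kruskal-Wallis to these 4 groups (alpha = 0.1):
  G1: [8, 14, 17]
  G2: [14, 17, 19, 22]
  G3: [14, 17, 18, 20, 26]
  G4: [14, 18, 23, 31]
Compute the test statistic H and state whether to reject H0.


Step 1: Combine all N = 16 observations and assign midranks.
sorted (value, group, rank): (8,G1,1), (14,G1,3.5), (14,G2,3.5), (14,G3,3.5), (14,G4,3.5), (17,G1,7), (17,G2,7), (17,G3,7), (18,G3,9.5), (18,G4,9.5), (19,G2,11), (20,G3,12), (22,G2,13), (23,G4,14), (26,G3,15), (31,G4,16)
Step 2: Sum ranks within each group.
R_1 = 11.5 (n_1 = 3)
R_2 = 34.5 (n_2 = 4)
R_3 = 47 (n_3 = 5)
R_4 = 43 (n_4 = 4)
Step 3: H = 12/(N(N+1)) * sum(R_i^2/n_i) - 3(N+1)
     = 12/(16*17) * (11.5^2/3 + 34.5^2/4 + 47^2/5 + 43^2/4) - 3*17
     = 0.044118 * 1245.7 - 51
     = 3.957169.
Step 4: Ties present; correction factor C = 1 - 90/(16^3 - 16) = 0.977941. Corrected H = 3.957169 / 0.977941 = 4.046429.
Step 5: Under H0, H ~ chi^2(3); p-value = 0.256494.
Step 6: alpha = 0.1. fail to reject H0.

H = 4.0464, df = 3, p = 0.256494, fail to reject H0.


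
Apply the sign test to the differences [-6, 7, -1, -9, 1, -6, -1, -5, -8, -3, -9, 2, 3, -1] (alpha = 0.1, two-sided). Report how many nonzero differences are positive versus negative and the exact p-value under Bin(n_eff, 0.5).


Step 1: Discard zero differences. Original n = 14; n_eff = number of nonzero differences = 14.
Nonzero differences (with sign): -6, +7, -1, -9, +1, -6, -1, -5, -8, -3, -9, +2, +3, -1
Step 2: Count signs: positive = 4, negative = 10.
Step 3: Under H0: P(positive) = 0.5, so the number of positives S ~ Bin(14, 0.5).
Step 4: Two-sided exact p-value = sum of Bin(14,0.5) probabilities at or below the observed probability = 0.179565.
Step 5: alpha = 0.1. fail to reject H0.

n_eff = 14, pos = 4, neg = 10, p = 0.179565, fail to reject H0.


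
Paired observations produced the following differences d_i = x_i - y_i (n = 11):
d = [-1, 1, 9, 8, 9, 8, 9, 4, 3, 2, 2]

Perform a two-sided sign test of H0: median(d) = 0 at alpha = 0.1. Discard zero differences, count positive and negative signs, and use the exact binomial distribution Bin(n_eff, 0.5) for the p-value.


Step 1: Discard zero differences. Original n = 11; n_eff = number of nonzero differences = 11.
Nonzero differences (with sign): -1, +1, +9, +8, +9, +8, +9, +4, +3, +2, +2
Step 2: Count signs: positive = 10, negative = 1.
Step 3: Under H0: P(positive) = 0.5, so the number of positives S ~ Bin(11, 0.5).
Step 4: Two-sided exact p-value = sum of Bin(11,0.5) probabilities at or below the observed probability = 0.011719.
Step 5: alpha = 0.1. reject H0.

n_eff = 11, pos = 10, neg = 1, p = 0.011719, reject H0.


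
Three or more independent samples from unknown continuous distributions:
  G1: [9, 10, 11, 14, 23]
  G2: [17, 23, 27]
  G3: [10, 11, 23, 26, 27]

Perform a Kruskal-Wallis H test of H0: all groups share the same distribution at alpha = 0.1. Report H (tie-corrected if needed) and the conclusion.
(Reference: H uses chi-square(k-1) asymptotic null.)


Step 1: Combine all N = 13 observations and assign midranks.
sorted (value, group, rank): (9,G1,1), (10,G1,2.5), (10,G3,2.5), (11,G1,4.5), (11,G3,4.5), (14,G1,6), (17,G2,7), (23,G1,9), (23,G2,9), (23,G3,9), (26,G3,11), (27,G2,12.5), (27,G3,12.5)
Step 2: Sum ranks within each group.
R_1 = 23 (n_1 = 5)
R_2 = 28.5 (n_2 = 3)
R_3 = 39.5 (n_3 = 5)
Step 3: H = 12/(N(N+1)) * sum(R_i^2/n_i) - 3(N+1)
     = 12/(13*14) * (23^2/5 + 28.5^2/3 + 39.5^2/5) - 3*14
     = 0.065934 * 688.6 - 42
     = 3.402198.
Step 4: Ties present; correction factor C = 1 - 42/(13^3 - 13) = 0.980769. Corrected H = 3.402198 / 0.980769 = 3.468908.
Step 5: Under H0, H ~ chi^2(2); p-value = 0.176497.
Step 6: alpha = 0.1. fail to reject H0.

H = 3.4689, df = 2, p = 0.176497, fail to reject H0.


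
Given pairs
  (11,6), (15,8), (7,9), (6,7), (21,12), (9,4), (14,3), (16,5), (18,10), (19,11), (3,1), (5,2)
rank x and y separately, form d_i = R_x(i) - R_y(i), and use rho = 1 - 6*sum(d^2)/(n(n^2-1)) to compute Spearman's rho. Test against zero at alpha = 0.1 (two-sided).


Step 1: Rank x and y separately (midranks; no ties here).
rank(x): 11->6, 15->8, 7->4, 6->3, 21->12, 9->5, 14->7, 16->9, 18->10, 19->11, 3->1, 5->2
rank(y): 6->6, 8->8, 9->9, 7->7, 12->12, 4->4, 3->3, 5->5, 10->10, 11->11, 1->1, 2->2
Step 2: d_i = R_x(i) - R_y(i); compute d_i^2.
  (6-6)^2=0, (8-8)^2=0, (4-9)^2=25, (3-7)^2=16, (12-12)^2=0, (5-4)^2=1, (7-3)^2=16, (9-5)^2=16, (10-10)^2=0, (11-11)^2=0, (1-1)^2=0, (2-2)^2=0
sum(d^2) = 74.
Step 3: rho = 1 - 6*74 / (12*(12^2 - 1)) = 1 - 444/1716 = 0.741259.
Step 4: Under H0, t = rho * sqrt((n-2)/(1-rho^2)) = 3.4923 ~ t(10).
Step 5: Two-sided p-value from the t-distribution with 10 df = 0.005801.
Step 6: alpha = 0.1. reject H0.

rho = 0.7413, p = 0.005801, reject H0 at alpha = 0.1.


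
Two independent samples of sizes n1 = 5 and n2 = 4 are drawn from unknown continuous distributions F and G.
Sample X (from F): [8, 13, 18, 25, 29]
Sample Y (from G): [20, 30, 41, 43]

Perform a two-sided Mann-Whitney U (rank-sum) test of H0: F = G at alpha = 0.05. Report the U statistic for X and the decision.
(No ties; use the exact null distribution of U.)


Step 1: Combine and sort all 9 observations; assign midranks.
sorted (value, group): (8,X), (13,X), (18,X), (20,Y), (25,X), (29,X), (30,Y), (41,Y), (43,Y)
ranks: 8->1, 13->2, 18->3, 20->4, 25->5, 29->6, 30->7, 41->8, 43->9
Step 2: Rank sum for X: R1 = 1 + 2 + 3 + 5 + 6 = 17.
Step 3: U_X = R1 - n1(n1+1)/2 = 17 - 5*6/2 = 17 - 15 = 2.
       U_Y = n1*n2 - U_X = 20 - 2 = 18.
Step 4: No ties, so the exact null distribution of U (based on enumerating the C(9,5) = 126 equally likely rank assignments) gives the two-sided p-value.
Step 5: p-value = 0.063492; compare to alpha = 0.05. fail to reject H0.

U_X = 2, p = 0.063492, fail to reject H0 at alpha = 0.05.


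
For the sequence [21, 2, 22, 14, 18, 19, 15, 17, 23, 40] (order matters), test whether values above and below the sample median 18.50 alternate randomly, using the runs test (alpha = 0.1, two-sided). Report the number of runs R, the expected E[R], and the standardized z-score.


Step 1: Compute median = 18.50; label A = above, B = below.
Labels in order: ABABBABBAA  (n_A = 5, n_B = 5)
Step 2: Count runs R = 7.
Step 3: Under H0 (random ordering), E[R] = 2*n_A*n_B/(n_A+n_B) + 1 = 2*5*5/10 + 1 = 6.0000.
        Var[R] = 2*n_A*n_B*(2*n_A*n_B - n_A - n_B) / ((n_A+n_B)^2 * (n_A+n_B-1)) = 2000/900 = 2.2222.
        SD[R] = 1.4907.
Step 4: Continuity-corrected z = (R - 0.5 - E[R]) / SD[R] = (7 - 0.5 - 6.0000) / 1.4907 = 0.3354.
Step 5: Two-sided p-value via normal approximation = 2*(1 - Phi(|z|)) = 0.737316.
Step 6: alpha = 0.1. fail to reject H0.

R = 7, z = 0.3354, p = 0.737316, fail to reject H0.


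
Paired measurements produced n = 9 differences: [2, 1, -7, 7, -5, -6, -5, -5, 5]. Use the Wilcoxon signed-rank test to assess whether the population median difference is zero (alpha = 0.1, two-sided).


Step 1: Drop any zero differences (none here) and take |d_i|.
|d| = [2, 1, 7, 7, 5, 6, 5, 5, 5]
Step 2: Midrank |d_i| (ties get averaged ranks).
ranks: |2|->2, |1|->1, |7|->8.5, |7|->8.5, |5|->4.5, |6|->7, |5|->4.5, |5|->4.5, |5|->4.5
Step 3: Attach original signs; sum ranks with positive sign and with negative sign.
W+ = 2 + 1 + 8.5 + 4.5 = 16
W- = 8.5 + 4.5 + 7 + 4.5 + 4.5 = 29
(Check: W+ + W- = 45 should equal n(n+1)/2 = 45.)
Step 4: Test statistic W = min(W+, W-) = 16.
Step 5: Ties in |d|, so use the tie-corrected normal approximation.
        E[W] = n(n+1)/4 = 9*10/4 = 22.5.
        Tie groups: |d|=5 (t=4), |d|=7 (t=2); sum(t^3 - t) = 66.
        Var[W] = n(n+1)(2n+1)/24 - sum(t^3-t)/48 = 1710/24 - 66/48 = 69.875.
        z = (W - E[W]) / sqrt(Var[W]) = (16 - 22.5) / 8.3591 = -0.7776.
        Two-sided p = 2*Phi(z) = 0.436809.
Step 6: alpha = 0.1. fail to reject H0.

W+ = 16, W- = 29, W = min = 16, p = 0.436809, fail to reject H0.


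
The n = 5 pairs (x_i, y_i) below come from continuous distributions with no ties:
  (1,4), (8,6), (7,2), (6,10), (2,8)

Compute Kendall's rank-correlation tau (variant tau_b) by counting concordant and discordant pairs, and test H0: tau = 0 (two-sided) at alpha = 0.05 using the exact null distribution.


Step 1: Enumerate the 10 unordered pairs (i,j) with i<j and classify each by sign(x_j-x_i) * sign(y_j-y_i).
  (1,2):dx=+7,dy=+2->C; (1,3):dx=+6,dy=-2->D; (1,4):dx=+5,dy=+6->C; (1,5):dx=+1,dy=+4->C
  (2,3):dx=-1,dy=-4->C; (2,4):dx=-2,dy=+4->D; (2,5):dx=-6,dy=+2->D; (3,4):dx=-1,dy=+8->D
  (3,5):dx=-5,dy=+6->D; (4,5):dx=-4,dy=-2->C
Step 2: C = 5, D = 5, total pairs = 10.
Step 3: tau = (C - D)/(n(n-1)/2) = (5 - 5)/10 = 0.000000.
Step 4: Exact two-sided p-value (enumerate n! = 120 permutations of y under H0): p = 1.000000.
Step 5: alpha = 0.05. fail to reject H0.

tau_b = 0.0000 (C=5, D=5), p = 1.000000, fail to reject H0.


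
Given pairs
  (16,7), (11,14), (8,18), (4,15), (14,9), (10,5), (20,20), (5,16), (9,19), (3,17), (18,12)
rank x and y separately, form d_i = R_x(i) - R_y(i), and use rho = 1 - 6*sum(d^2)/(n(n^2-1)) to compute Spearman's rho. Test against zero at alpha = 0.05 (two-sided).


Step 1: Rank x and y separately (midranks; no ties here).
rank(x): 16->9, 11->7, 8->4, 4->2, 14->8, 10->6, 20->11, 5->3, 9->5, 3->1, 18->10
rank(y): 7->2, 14->5, 18->9, 15->6, 9->3, 5->1, 20->11, 16->7, 19->10, 17->8, 12->4
Step 2: d_i = R_x(i) - R_y(i); compute d_i^2.
  (9-2)^2=49, (7-5)^2=4, (4-9)^2=25, (2-6)^2=16, (8-3)^2=25, (6-1)^2=25, (11-11)^2=0, (3-7)^2=16, (5-10)^2=25, (1-8)^2=49, (10-4)^2=36
sum(d^2) = 270.
Step 3: rho = 1 - 6*270 / (11*(11^2 - 1)) = 1 - 1620/1320 = -0.227273.
Step 4: Under H0, t = rho * sqrt((n-2)/(1-rho^2)) = -0.7001 ~ t(9).
Step 5: Two-sided p-value from the t-distribution with 9 df = 0.501536.
Step 6: alpha = 0.05. fail to reject H0.

rho = -0.2273, p = 0.501536, fail to reject H0 at alpha = 0.05.


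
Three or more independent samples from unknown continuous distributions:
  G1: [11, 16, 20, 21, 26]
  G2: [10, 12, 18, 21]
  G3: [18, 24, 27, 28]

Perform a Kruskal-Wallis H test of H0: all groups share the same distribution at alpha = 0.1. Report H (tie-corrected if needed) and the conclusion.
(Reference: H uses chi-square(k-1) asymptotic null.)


Step 1: Combine all N = 13 observations and assign midranks.
sorted (value, group, rank): (10,G2,1), (11,G1,2), (12,G2,3), (16,G1,4), (18,G2,5.5), (18,G3,5.5), (20,G1,7), (21,G1,8.5), (21,G2,8.5), (24,G3,10), (26,G1,11), (27,G3,12), (28,G3,13)
Step 2: Sum ranks within each group.
R_1 = 32.5 (n_1 = 5)
R_2 = 18 (n_2 = 4)
R_3 = 40.5 (n_3 = 4)
Step 3: H = 12/(N(N+1)) * sum(R_i^2/n_i) - 3(N+1)
     = 12/(13*14) * (32.5^2/5 + 18^2/4 + 40.5^2/4) - 3*14
     = 0.065934 * 702.312 - 42
     = 4.306319.
Step 4: Ties present; correction factor C = 1 - 12/(13^3 - 13) = 0.994505. Corrected H = 4.306319 / 0.994505 = 4.330110.
Step 5: Under H0, H ~ chi^2(2); p-value = 0.114744.
Step 6: alpha = 0.1. fail to reject H0.

H = 4.3301, df = 2, p = 0.114744, fail to reject H0.


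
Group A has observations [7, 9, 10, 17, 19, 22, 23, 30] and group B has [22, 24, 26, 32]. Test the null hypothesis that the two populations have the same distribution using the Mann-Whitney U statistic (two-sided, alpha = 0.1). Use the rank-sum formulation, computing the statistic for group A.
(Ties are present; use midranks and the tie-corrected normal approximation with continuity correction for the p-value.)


Step 1: Combine and sort all 12 observations; assign midranks.
sorted (value, group): (7,X), (9,X), (10,X), (17,X), (19,X), (22,X), (22,Y), (23,X), (24,Y), (26,Y), (30,X), (32,Y)
ranks: 7->1, 9->2, 10->3, 17->4, 19->5, 22->6.5, 22->6.5, 23->8, 24->9, 26->10, 30->11, 32->12
Step 2: Rank sum for X: R1 = 1 + 2 + 3 + 4 + 5 + 6.5 + 8 + 11 = 40.5.
Step 3: U_X = R1 - n1(n1+1)/2 = 40.5 - 8*9/2 = 40.5 - 36 = 4.5.
       U_Y = n1*n2 - U_X = 32 - 4.5 = 27.5.
Step 4: Ties are present, so use the tie-corrected normal approximation (with continuity correction) for the p-value.
Step 5: p-value = 0.061271; compare to alpha = 0.1. reject H0.

U_X = 4.5, p = 0.061271, reject H0 at alpha = 0.1.


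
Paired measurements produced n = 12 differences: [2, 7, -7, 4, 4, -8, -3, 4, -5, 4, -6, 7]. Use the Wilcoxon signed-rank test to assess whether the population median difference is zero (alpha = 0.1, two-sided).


Step 1: Drop any zero differences (none here) and take |d_i|.
|d| = [2, 7, 7, 4, 4, 8, 3, 4, 5, 4, 6, 7]
Step 2: Midrank |d_i| (ties get averaged ranks).
ranks: |2|->1, |7|->10, |7|->10, |4|->4.5, |4|->4.5, |8|->12, |3|->2, |4|->4.5, |5|->7, |4|->4.5, |6|->8, |7|->10
Step 3: Attach original signs; sum ranks with positive sign and with negative sign.
W+ = 1 + 10 + 4.5 + 4.5 + 4.5 + 4.5 + 10 = 39
W- = 10 + 12 + 2 + 7 + 8 = 39
(Check: W+ + W- = 78 should equal n(n+1)/2 = 78.)
Step 4: Test statistic W = min(W+, W-) = 39.
Step 5: Ties in |d|, so use the tie-corrected normal approximation.
        E[W] = n(n+1)/4 = 12*13/4 = 39.
        Tie groups: |d|=4 (t=4), |d|=7 (t=3); sum(t^3 - t) = 84.
        Var[W] = n(n+1)(2n+1)/24 - sum(t^3-t)/48 = 3900/24 - 84/48 = 160.75.
        z = (W - E[W]) / sqrt(Var[W]) = (39 - 39) / 12.6787 = 0.0000.
        Two-sided p = 2*Phi(z) = 1.000000.
Step 6: alpha = 0.1. fail to reject H0.

W+ = 39, W- = 39, W = min = 39, p = 1.000000, fail to reject H0.


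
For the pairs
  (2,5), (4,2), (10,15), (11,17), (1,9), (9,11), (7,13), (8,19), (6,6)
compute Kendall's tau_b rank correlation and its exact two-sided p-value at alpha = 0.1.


Step 1: Enumerate the 36 unordered pairs (i,j) with i<j and classify each by sign(x_j-x_i) * sign(y_j-y_i).
  (1,2):dx=+2,dy=-3->D; (1,3):dx=+8,dy=+10->C; (1,4):dx=+9,dy=+12->C; (1,5):dx=-1,dy=+4->D
  (1,6):dx=+7,dy=+6->C; (1,7):dx=+5,dy=+8->C; (1,8):dx=+6,dy=+14->C; (1,9):dx=+4,dy=+1->C
  (2,3):dx=+6,dy=+13->C; (2,4):dx=+7,dy=+15->C; (2,5):dx=-3,dy=+7->D; (2,6):dx=+5,dy=+9->C
  (2,7):dx=+3,dy=+11->C; (2,8):dx=+4,dy=+17->C; (2,9):dx=+2,dy=+4->C; (3,4):dx=+1,dy=+2->C
  (3,5):dx=-9,dy=-6->C; (3,6):dx=-1,dy=-4->C; (3,7):dx=-3,dy=-2->C; (3,8):dx=-2,dy=+4->D
  (3,9):dx=-4,dy=-9->C; (4,5):dx=-10,dy=-8->C; (4,6):dx=-2,dy=-6->C; (4,7):dx=-4,dy=-4->C
  (4,8):dx=-3,dy=+2->D; (4,9):dx=-5,dy=-11->C; (5,6):dx=+8,dy=+2->C; (5,7):dx=+6,dy=+4->C
  (5,8):dx=+7,dy=+10->C; (5,9):dx=+5,dy=-3->D; (6,7):dx=-2,dy=+2->D; (6,8):dx=-1,dy=+8->D
  (6,9):dx=-3,dy=-5->C; (7,8):dx=+1,dy=+6->C; (7,9):dx=-1,dy=-7->C; (8,9):dx=-2,dy=-13->C
Step 2: C = 28, D = 8, total pairs = 36.
Step 3: tau = (C - D)/(n(n-1)/2) = (28 - 8)/36 = 0.555556.
Step 4: Exact two-sided p-value (enumerate n! = 362880 permutations of y under H0): p = 0.044615.
Step 5: alpha = 0.1. reject H0.

tau_b = 0.5556 (C=28, D=8), p = 0.044615, reject H0.


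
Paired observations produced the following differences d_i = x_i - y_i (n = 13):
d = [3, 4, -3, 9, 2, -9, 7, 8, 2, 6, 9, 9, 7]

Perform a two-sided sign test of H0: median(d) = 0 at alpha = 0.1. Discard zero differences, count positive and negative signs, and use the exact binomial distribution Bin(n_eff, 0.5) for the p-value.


Step 1: Discard zero differences. Original n = 13; n_eff = number of nonzero differences = 13.
Nonzero differences (with sign): +3, +4, -3, +9, +2, -9, +7, +8, +2, +6, +9, +9, +7
Step 2: Count signs: positive = 11, negative = 2.
Step 3: Under H0: P(positive) = 0.5, so the number of positives S ~ Bin(13, 0.5).
Step 4: Two-sided exact p-value = sum of Bin(13,0.5) probabilities at or below the observed probability = 0.022461.
Step 5: alpha = 0.1. reject H0.

n_eff = 13, pos = 11, neg = 2, p = 0.022461, reject H0.


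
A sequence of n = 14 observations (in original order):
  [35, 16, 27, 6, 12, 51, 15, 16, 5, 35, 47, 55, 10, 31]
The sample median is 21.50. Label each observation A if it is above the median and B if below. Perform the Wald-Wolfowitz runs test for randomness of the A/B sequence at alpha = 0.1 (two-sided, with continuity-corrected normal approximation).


Step 1: Compute median = 21.50; label A = above, B = below.
Labels in order: ABABBABBBAAABA  (n_A = 7, n_B = 7)
Step 2: Count runs R = 9.
Step 3: Under H0 (random ordering), E[R] = 2*n_A*n_B/(n_A+n_B) + 1 = 2*7*7/14 + 1 = 8.0000.
        Var[R] = 2*n_A*n_B*(2*n_A*n_B - n_A - n_B) / ((n_A+n_B)^2 * (n_A+n_B-1)) = 8232/2548 = 3.2308.
        SD[R] = 1.7974.
Step 4: Continuity-corrected z = (R - 0.5 - E[R]) / SD[R] = (9 - 0.5 - 8.0000) / 1.7974 = 0.2782.
Step 5: Two-sided p-value via normal approximation = 2*(1 - Phi(|z|)) = 0.780879.
Step 6: alpha = 0.1. fail to reject H0.

R = 9, z = 0.2782, p = 0.780879, fail to reject H0.


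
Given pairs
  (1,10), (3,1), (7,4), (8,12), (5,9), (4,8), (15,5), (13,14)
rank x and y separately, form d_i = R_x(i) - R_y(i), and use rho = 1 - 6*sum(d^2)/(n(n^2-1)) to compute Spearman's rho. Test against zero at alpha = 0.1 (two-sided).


Step 1: Rank x and y separately (midranks; no ties here).
rank(x): 1->1, 3->2, 7->5, 8->6, 5->4, 4->3, 15->8, 13->7
rank(y): 10->6, 1->1, 4->2, 12->7, 9->5, 8->4, 5->3, 14->8
Step 2: d_i = R_x(i) - R_y(i); compute d_i^2.
  (1-6)^2=25, (2-1)^2=1, (5-2)^2=9, (6-7)^2=1, (4-5)^2=1, (3-4)^2=1, (8-3)^2=25, (7-8)^2=1
sum(d^2) = 64.
Step 3: rho = 1 - 6*64 / (8*(8^2 - 1)) = 1 - 384/504 = 0.238095.
Step 4: Under H0, t = rho * sqrt((n-2)/(1-rho^2)) = 0.6005 ~ t(6).
Step 5: Two-sided p-value from the t-distribution with 6 df = 0.570156.
Step 6: alpha = 0.1. fail to reject H0.

rho = 0.2381, p = 0.570156, fail to reject H0 at alpha = 0.1.


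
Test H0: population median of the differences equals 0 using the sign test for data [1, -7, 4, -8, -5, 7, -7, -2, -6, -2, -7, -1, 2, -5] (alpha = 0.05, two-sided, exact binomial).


Step 1: Discard zero differences. Original n = 14; n_eff = number of nonzero differences = 14.
Nonzero differences (with sign): +1, -7, +4, -8, -5, +7, -7, -2, -6, -2, -7, -1, +2, -5
Step 2: Count signs: positive = 4, negative = 10.
Step 3: Under H0: P(positive) = 0.5, so the number of positives S ~ Bin(14, 0.5).
Step 4: Two-sided exact p-value = sum of Bin(14,0.5) probabilities at or below the observed probability = 0.179565.
Step 5: alpha = 0.05. fail to reject H0.

n_eff = 14, pos = 4, neg = 10, p = 0.179565, fail to reject H0.


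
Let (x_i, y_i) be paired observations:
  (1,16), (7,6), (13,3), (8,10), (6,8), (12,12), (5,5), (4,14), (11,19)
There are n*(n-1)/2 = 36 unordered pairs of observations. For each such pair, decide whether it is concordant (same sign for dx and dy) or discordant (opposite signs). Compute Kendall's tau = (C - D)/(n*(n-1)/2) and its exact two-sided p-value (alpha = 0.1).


Step 1: Enumerate the 36 unordered pairs (i,j) with i<j and classify each by sign(x_j-x_i) * sign(y_j-y_i).
  (1,2):dx=+6,dy=-10->D; (1,3):dx=+12,dy=-13->D; (1,4):dx=+7,dy=-6->D; (1,5):dx=+5,dy=-8->D
  (1,6):dx=+11,dy=-4->D; (1,7):dx=+4,dy=-11->D; (1,8):dx=+3,dy=-2->D; (1,9):dx=+10,dy=+3->C
  (2,3):dx=+6,dy=-3->D; (2,4):dx=+1,dy=+4->C; (2,5):dx=-1,dy=+2->D; (2,6):dx=+5,dy=+6->C
  (2,7):dx=-2,dy=-1->C; (2,8):dx=-3,dy=+8->D; (2,9):dx=+4,dy=+13->C; (3,4):dx=-5,dy=+7->D
  (3,5):dx=-7,dy=+5->D; (3,6):dx=-1,dy=+9->D; (3,7):dx=-8,dy=+2->D; (3,8):dx=-9,dy=+11->D
  (3,9):dx=-2,dy=+16->D; (4,5):dx=-2,dy=-2->C; (4,6):dx=+4,dy=+2->C; (4,7):dx=-3,dy=-5->C
  (4,8):dx=-4,dy=+4->D; (4,9):dx=+3,dy=+9->C; (5,6):dx=+6,dy=+4->C; (5,7):dx=-1,dy=-3->C
  (5,8):dx=-2,dy=+6->D; (5,9):dx=+5,dy=+11->C; (6,7):dx=-7,dy=-7->C; (6,8):dx=-8,dy=+2->D
  (6,9):dx=-1,dy=+7->D; (7,8):dx=-1,dy=+9->D; (7,9):dx=+6,dy=+14->C; (8,9):dx=+7,dy=+5->C
Step 2: C = 15, D = 21, total pairs = 36.
Step 3: tau = (C - D)/(n(n-1)/2) = (15 - 21)/36 = -0.166667.
Step 4: Exact two-sided p-value (enumerate n! = 362880 permutations of y under H0): p = 0.612202.
Step 5: alpha = 0.1. fail to reject H0.

tau_b = -0.1667 (C=15, D=21), p = 0.612202, fail to reject H0.
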